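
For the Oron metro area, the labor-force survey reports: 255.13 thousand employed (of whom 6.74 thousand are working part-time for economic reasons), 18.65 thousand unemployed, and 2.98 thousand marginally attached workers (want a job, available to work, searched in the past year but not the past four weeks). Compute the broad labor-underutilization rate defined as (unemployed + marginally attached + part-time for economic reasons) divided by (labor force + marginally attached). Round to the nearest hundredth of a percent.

Broad underutilization rate ≈ 10.25%.

Labor force = 255.13 + 18.65 = 273.78 thousand.
Numerator = 18.65 + 2.98 + 6.74 = 28.37 thousand.
Denominator = 273.78 + 2.98 = 276.76 thousand.
Broad rate = 28.37 / 276.76 = 10.25%.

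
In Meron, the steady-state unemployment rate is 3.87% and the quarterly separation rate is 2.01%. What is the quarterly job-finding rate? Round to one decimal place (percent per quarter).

Job-finding rate ≈ 49.9% per quarter.

From u* = s/(s+f): f = s·(1−u)/u.
f = 2.01 × (1 − 0.0387) / 0.0387 = 1.9322 / 0.0387 ≈ 49.9% per quarter.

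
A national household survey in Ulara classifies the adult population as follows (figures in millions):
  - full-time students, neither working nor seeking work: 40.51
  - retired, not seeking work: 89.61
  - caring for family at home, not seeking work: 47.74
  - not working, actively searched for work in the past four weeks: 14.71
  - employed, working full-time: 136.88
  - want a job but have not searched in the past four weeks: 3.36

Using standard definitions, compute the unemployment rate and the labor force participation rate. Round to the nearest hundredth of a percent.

Unemployment rate ≈ 9.70%; labor force participation rate ≈ 45.55%.

Employed = 136.88 million.
Unemployed = 14.71 million.
Labor force = 136.88 + 14.71 = 151.59 million.
Not in labor force = 40.51 + 89.61 + 47.74 + 3.36 = 181.22 million (those not working and not actively searching are outside the labor force — including those who want a job but have given up searching).
Civilian working-age population = 151.59 + 181.22 = 332.81 million.
Unemployment rate = 14.71 / 151.59 = 9.70%.
Labor force participation rate = 151.59 / 332.81 = 45.55%.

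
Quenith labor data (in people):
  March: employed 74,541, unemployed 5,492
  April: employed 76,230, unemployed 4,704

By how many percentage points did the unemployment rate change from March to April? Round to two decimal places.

The unemployment rate changed by −1.05 percentage points.

March: labor force = 74,541 + 5,492 = 80,033; u = 5,492/80,033 = 6.86%.
April: labor force = 76,230 + 4,704 = 80,934; u = 4,704/80,934 = 5.81%.
Change = 5.81% − 6.86% = −1.05 pp.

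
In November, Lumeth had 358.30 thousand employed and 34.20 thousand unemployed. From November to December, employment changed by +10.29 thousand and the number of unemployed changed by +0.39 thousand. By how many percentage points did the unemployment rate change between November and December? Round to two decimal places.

November: labor force = 358.30 + 34.20 = 392.50; u = 34.20/392.50 = 8.71%.
December: labor force = 368.59 + 34.59 = 403.18; u = 34.59/403.18 = 8.58%.
Change = 8.58% − 8.71% = −0.13 pp.

The unemployment rate changed by −0.13 percentage points.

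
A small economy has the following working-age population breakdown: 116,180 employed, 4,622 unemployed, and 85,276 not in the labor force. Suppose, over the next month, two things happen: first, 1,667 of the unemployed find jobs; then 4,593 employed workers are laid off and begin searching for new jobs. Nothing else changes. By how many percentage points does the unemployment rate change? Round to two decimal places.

Initially, labor force = 116,180 + 4,622 = 120,802, so u = 4,622/120,802 = 3.83%.
After the first change, unemployed falls and employed rises by 1,667; labor force unchanged → E = 117,847, U = 2,955, labor force = 120,802.
After the second change, employed falls and unemployed rises by 4,593; labor force unchanged → E = 113,254, U = 7,548, labor force = 120,802.
New unemployment rate = 7,548 / 120,802 = 6.25%.
Change = 6.25% − 3.83% = +2.42 percentage points.

The unemployment rate changes by +2.42 percentage points.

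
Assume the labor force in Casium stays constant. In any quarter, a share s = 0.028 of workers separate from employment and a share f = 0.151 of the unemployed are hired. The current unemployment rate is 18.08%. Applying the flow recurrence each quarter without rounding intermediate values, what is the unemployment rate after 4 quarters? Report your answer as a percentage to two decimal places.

Unemployment rate after four quarters ≈ 16.75%.

With a fixed labor force, u_{t+1} = u_t + s·(1−u_t) − f·u_t = u_t·(1−s−f) + s.
Here 1−s−f = 0.821 and s = 0.028.
u_1 = 0.180800 × 0.821 + 0.028 = 0.176437.
u_2 = 0.176437 × 0.821 + 0.028 = 0.172855.
u_3 = 0.172855 × 0.821 + 0.028 = 0.169914.
u_4 = 0.169914 × 0.821 + 0.028 = 0.167499.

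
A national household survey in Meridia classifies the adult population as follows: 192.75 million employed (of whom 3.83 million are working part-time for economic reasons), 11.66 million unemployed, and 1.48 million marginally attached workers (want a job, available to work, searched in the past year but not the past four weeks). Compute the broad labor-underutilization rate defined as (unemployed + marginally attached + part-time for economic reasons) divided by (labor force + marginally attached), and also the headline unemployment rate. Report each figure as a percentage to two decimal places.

Labor force = 192.75 + 11.66 = 204.41 million.
Numerator = 11.66 + 1.48 + 3.83 = 16.97 million.
Denominator = 204.41 + 1.48 = 205.89 million.
Broad rate = 16.97 / 205.89 = 8.24%.
Headline unemployment rate = 11.66 / 204.41 = 5.70%.

Broad underutilization rate ≈ 8.24%; headline unemployment rate ≈ 5.70%.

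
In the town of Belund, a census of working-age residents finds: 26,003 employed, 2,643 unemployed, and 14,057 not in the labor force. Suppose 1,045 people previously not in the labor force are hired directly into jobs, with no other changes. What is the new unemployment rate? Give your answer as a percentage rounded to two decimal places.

New unemployment rate ≈ 8.90%.

Initially, labor force = 26,003 + 2,643 = 28,646, so u = 2,643/28,646 = 9.23%.
After the change, employed and labor force both rise by 1,045; unemployed unchanged → E = 27,048, U = 2,643, labor force = 29,691.
New unemployment rate = 2,643 / 29,691 = 8.90%.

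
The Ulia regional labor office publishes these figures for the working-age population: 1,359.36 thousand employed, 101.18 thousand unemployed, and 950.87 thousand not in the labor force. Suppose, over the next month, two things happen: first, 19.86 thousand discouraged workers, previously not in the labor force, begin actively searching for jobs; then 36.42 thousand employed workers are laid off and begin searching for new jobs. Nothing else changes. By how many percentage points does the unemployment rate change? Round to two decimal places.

The unemployment rate changes by +3.71 percentage points.

Initially, labor force = 1,359.36 + 101.18 = 1,460.54 thousand, so u = 101.18/1,460.54 = 6.93%.
After the first change, unemployed and labor force both rise by 19.86 → E = 1,359.36, U = 121.04, labor force = 1,480.40 thousand.
After the second change, employed falls and unemployed rises by 36.42; labor force unchanged → E = 1,322.94, U = 157.46, labor force = 1,480.40 thousand.
New unemployment rate = 157.46 / 1,480.40 = 10.64%.
Change = 10.64% − 6.93% = +3.71 percentage points.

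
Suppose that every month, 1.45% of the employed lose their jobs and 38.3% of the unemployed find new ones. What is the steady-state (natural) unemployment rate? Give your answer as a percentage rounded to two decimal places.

At steady state the flows balance: s·E = f·U, so U/(E+U) = s/(s+f).
u* = 1.45 / (1.45 + 38.3) = 1.45 / 39.75 = 3.65%.

Steady-state unemployment rate ≈ 3.65%.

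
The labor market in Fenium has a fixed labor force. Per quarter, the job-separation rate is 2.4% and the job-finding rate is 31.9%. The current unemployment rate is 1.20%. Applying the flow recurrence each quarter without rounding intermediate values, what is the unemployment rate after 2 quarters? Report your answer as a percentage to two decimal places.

Unemployment rate after two quarters ≈ 4.49%.

With a fixed labor force, u_{t+1} = u_t + s·(1−u_t) − f·u_t = u_t·(1−s−f) + s.
Here 1−s−f = 0.657 and s = 0.024.
u_1 = 0.012000 × 0.657 + 0.024 = 0.031884.
u_2 = 0.031884 × 0.657 + 0.024 = 0.044948.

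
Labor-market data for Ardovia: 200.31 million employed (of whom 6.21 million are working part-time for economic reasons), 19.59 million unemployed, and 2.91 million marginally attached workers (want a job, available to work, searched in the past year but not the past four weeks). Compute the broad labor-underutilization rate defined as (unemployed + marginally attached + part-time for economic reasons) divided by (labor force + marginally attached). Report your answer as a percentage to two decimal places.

Labor force = 200.31 + 19.59 = 219.90 million.
Numerator = 19.59 + 2.91 + 6.21 = 28.71 million.
Denominator = 219.90 + 2.91 = 222.81 million.
Broad rate = 28.71 / 222.81 = 12.89%.

Broad underutilization rate ≈ 12.89%.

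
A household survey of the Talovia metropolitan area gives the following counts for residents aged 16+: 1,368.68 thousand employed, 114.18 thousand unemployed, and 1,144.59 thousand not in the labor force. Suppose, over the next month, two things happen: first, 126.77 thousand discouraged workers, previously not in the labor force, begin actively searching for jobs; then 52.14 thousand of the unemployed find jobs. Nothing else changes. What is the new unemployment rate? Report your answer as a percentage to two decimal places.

New unemployment rate ≈ 11.73%.

Initially, labor force = 1,368.68 + 114.18 = 1,482.86 thousand, so u = 114.18/1,482.86 = 7.70%.
After the first change, unemployed and labor force both rise by 126.77 → E = 1,368.68, U = 240.95, labor force = 1,609.63 thousand.
After the second change, unemployed falls and employed rises by 52.14; labor force unchanged → E = 1,420.82, U = 188.81, labor force = 1,609.63 thousand.
New unemployment rate = 188.81 / 1,609.63 = 11.73%.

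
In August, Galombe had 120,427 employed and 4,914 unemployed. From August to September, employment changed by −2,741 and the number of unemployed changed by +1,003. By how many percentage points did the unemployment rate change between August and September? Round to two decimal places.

The unemployment rate changed by +0.87 percentage points.

August: labor force = 120,427 + 4,914 = 125,341; u = 4,914/125,341 = 3.92%.
September: labor force = 117,686 + 5,917 = 123,603; u = 5,917/123,603 = 4.79%.
Change = 4.79% − 3.92% = +0.87 pp.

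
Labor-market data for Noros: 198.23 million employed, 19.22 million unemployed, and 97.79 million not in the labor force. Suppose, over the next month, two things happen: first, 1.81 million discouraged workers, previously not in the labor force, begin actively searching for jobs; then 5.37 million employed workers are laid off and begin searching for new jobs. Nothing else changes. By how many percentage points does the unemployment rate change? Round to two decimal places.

Initially, labor force = 198.23 + 19.22 = 217.45 million, so u = 19.22/217.45 = 8.84%.
After the first change, unemployed and labor force both rise by 1.81 → E = 198.23, U = 21.03, labor force = 219.26 million.
After the second change, employed falls and unemployed rises by 5.37; labor force unchanged → E = 192.86, U = 26.40, labor force = 219.26 million.
New unemployment rate = 26.40 / 219.26 = 12.04%.
Change = 12.04% − 8.84% = +3.20 percentage points.

The unemployment rate changes by +3.20 percentage points.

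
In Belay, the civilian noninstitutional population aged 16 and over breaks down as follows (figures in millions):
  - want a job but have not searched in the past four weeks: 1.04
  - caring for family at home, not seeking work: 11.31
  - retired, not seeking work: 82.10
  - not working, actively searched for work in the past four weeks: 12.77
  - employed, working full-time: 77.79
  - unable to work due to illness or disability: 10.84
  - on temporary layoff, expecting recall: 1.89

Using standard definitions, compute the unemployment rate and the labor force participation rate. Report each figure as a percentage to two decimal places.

Unemployment rate ≈ 15.86%; labor force participation rate ≈ 46.75%.

Employed = 77.79 million.
Unemployed = 12.77 + 1.89 = 14.66 million (jobless and actively searching, or on temporary layoff).
Labor force = 77.79 + 14.66 = 92.45 million.
Not in labor force = 1.04 + 11.31 + 82.10 + 10.84 = 105.29 million (those not working and not actively searching are outside the labor force — including those who want a job but have given up searching).
Civilian working-age population = 92.45 + 105.29 = 197.74 million.
Unemployment rate = 14.66 / 92.45 = 15.86%.
Labor force participation rate = 92.45 / 197.74 = 46.75%.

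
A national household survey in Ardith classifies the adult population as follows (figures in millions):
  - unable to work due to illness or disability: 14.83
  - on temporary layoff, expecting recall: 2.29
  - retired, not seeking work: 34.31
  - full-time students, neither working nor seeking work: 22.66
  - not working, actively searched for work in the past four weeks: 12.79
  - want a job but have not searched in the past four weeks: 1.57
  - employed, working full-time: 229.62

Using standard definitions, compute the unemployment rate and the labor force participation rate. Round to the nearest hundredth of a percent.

Employed = 229.62 million.
Unemployed = 2.29 + 12.79 = 15.08 million (jobless and actively searching, or on temporary layoff).
Labor force = 229.62 + 15.08 = 244.70 million.
Not in labor force = 14.83 + 34.31 + 22.66 + 1.57 = 73.37 million (those not working and not actively searching are outside the labor force — including those who want a job but have given up searching).
Civilian working-age population = 244.70 + 73.37 = 318.07 million.
Unemployment rate = 15.08 / 244.70 = 6.16%.
Labor force participation rate = 244.70 / 318.07 = 76.93%.

Unemployment rate ≈ 6.16%; labor force participation rate ≈ 76.93%.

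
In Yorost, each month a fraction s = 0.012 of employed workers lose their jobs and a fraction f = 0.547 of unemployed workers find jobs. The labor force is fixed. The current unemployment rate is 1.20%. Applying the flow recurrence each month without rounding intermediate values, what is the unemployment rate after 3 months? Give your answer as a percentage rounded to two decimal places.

Unemployment rate after three months ≈ 2.07%.

With a fixed labor force, u_{t+1} = u_t + s·(1−u_t) − f·u_t = u_t·(1−s−f) + s.
Here 1−s−f = 0.441 and s = 0.012.
u_1 = 0.012000 × 0.441 + 0.012 = 0.017292.
u_2 = 0.017292 × 0.441 + 0.012 = 0.019626.
u_3 = 0.019626 × 0.441 + 0.012 = 0.020655.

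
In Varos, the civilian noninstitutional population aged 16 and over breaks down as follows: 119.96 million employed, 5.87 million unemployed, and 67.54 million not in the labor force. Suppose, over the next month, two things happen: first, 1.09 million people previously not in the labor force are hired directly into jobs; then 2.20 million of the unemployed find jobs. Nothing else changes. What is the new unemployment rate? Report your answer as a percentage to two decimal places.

Initially, labor force = 119.96 + 5.87 = 125.83 million, so u = 5.87/125.83 = 4.67%.
After the first change, employed and labor force both rise by 1.09; unemployed unchanged → E = 121.05, U = 5.87, labor force = 126.92 million.
After the second change, unemployed falls and employed rises by 2.20; labor force unchanged → E = 123.25, U = 3.67, labor force = 126.92 million.
New unemployment rate = 3.67 / 126.92 = 2.89%.

New unemployment rate ≈ 2.89%.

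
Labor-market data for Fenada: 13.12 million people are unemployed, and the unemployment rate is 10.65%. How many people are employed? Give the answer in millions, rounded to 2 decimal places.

Labor force = U / u = 13.12 / 0.1065 ≈ 123.19 million.
Employed = labor force − unemployed = 123.19 − 13.12 = 110.07 million.

About 110.07 million are employed.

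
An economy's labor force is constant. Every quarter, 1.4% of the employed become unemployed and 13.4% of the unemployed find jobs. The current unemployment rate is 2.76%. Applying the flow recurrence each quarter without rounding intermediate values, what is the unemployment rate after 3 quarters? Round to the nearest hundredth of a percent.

With a fixed labor force, u_{t+1} = u_t + s·(1−u_t) − f·u_t = u_t·(1−s−f) + s.
Here 1−s−f = 0.852 and s = 0.014.
u_1 = 0.027600 × 0.852 + 0.014 = 0.037515.
u_2 = 0.037515 × 0.852 + 0.014 = 0.045963.
u_3 = 0.045963 × 0.852 + 0.014 = 0.053160.

Unemployment rate after three quarters ≈ 5.32%.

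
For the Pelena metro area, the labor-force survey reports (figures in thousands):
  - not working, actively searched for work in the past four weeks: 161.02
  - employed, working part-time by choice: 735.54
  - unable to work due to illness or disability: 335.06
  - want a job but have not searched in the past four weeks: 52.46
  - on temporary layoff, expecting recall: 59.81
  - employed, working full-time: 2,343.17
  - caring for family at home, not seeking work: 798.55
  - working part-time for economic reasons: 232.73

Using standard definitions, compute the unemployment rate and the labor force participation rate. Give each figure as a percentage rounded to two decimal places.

Unemployment rate ≈ 6.25%; labor force participation rate ≈ 74.86%.

Employed = 735.54 + 2,343.17 + 232.73 = 3,311.44 thousand (anyone who worked, including part-time for economic reasons, counts as employed).
Unemployed = 161.02 + 59.81 = 220.83 thousand (jobless and actively searching, or on temporary layoff).
Labor force = 3,311.44 + 220.83 = 3,532.27 thousand.
Not in labor force = 335.06 + 52.46 + 798.55 = 1,186.07 thousand (those not working and not actively searching are outside the labor force — including those who want a job but have given up searching).
Civilian working-age population = 3,532.27 + 1,186.07 = 4,718.34 thousand.
Unemployment rate = 220.83 / 3,532.27 = 6.25%.
Labor force participation rate = 3,532.27 / 4,718.34 = 74.86%.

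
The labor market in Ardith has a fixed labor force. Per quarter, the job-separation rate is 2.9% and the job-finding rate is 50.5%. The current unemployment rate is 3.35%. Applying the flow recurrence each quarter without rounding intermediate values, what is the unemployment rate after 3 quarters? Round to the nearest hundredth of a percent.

Unemployment rate after three quarters ≈ 5.22%.

With a fixed labor force, u_{t+1} = u_t + s·(1−u_t) − f·u_t = u_t·(1−s−f) + s.
Here 1−s−f = 0.466 and s = 0.029.
u_1 = 0.033500 × 0.466 + 0.029 = 0.044611.
u_2 = 0.044611 × 0.466 + 0.029 = 0.049789.
u_3 = 0.049789 × 0.466 + 0.029 = 0.052202.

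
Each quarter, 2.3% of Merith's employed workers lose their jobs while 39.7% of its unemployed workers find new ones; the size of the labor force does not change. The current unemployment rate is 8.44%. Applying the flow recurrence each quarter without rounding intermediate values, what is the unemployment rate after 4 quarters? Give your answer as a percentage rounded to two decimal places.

Unemployment rate after four quarters ≈ 5.81%.

With a fixed labor force, u_{t+1} = u_t + s·(1−u_t) − f·u_t = u_t·(1−s−f) + s.
Here 1−s−f = 0.580 and s = 0.023.
u_1 = 0.084400 × 0.580 + 0.023 = 0.071952.
u_2 = 0.071952 × 0.580 + 0.023 = 0.064732.
u_3 = 0.064732 × 0.580 + 0.023 = 0.060545.
u_4 = 0.060545 × 0.580 + 0.023 = 0.058116.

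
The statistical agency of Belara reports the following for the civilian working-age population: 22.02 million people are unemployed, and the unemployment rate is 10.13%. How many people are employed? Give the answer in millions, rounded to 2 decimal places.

Labor force = U / u = 22.02 / 0.1013 ≈ 217.37 million.
Employed = labor force − unemployed = 217.37 − 22.02 = 195.35 million.

About 195.35 million are employed.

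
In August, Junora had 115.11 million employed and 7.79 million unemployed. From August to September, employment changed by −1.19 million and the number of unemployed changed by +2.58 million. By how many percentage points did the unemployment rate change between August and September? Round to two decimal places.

The unemployment rate changed by +2.00 percentage points.

August: labor force = 115.11 + 7.79 = 122.90; u = 7.79/122.90 = 6.34%.
September: labor force = 113.92 + 10.37 = 124.29; u = 10.37/124.29 = 8.34%.
Change = 8.34% − 6.34% = +2.00 pp.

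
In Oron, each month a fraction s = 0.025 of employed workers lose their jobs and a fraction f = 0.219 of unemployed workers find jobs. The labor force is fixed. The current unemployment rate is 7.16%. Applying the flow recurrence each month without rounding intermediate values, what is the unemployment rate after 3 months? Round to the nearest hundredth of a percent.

With a fixed labor force, u_{t+1} = u_t + s·(1−u_t) − f·u_t = u_t·(1−s−f) + s.
Here 1−s−f = 0.756 and s = 0.025.
u_1 = 0.071600 × 0.756 + 0.025 = 0.079130.
u_2 = 0.079130 × 0.756 + 0.025 = 0.084822.
u_3 = 0.084822 × 0.756 + 0.025 = 0.089125.

Unemployment rate after three months ≈ 8.91%.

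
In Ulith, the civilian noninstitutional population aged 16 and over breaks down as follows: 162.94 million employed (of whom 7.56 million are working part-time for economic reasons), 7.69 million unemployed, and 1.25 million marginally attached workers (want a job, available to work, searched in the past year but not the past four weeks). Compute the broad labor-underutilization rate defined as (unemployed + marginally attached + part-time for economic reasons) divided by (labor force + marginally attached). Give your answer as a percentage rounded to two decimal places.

Broad underutilization rate ≈ 9.60%.

Labor force = 162.94 + 7.69 = 170.63 million.
Numerator = 7.69 + 1.25 + 7.56 = 16.50 million.
Denominator = 170.63 + 1.25 = 171.88 million.
Broad rate = 16.50 / 171.88 = 9.60%.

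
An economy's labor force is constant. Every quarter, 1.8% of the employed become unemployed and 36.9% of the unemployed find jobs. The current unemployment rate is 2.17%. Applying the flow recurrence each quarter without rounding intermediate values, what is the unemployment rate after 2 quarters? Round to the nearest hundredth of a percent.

With a fixed labor force, u_{t+1} = u_t + s·(1−u_t) − f·u_t = u_t·(1−s−f) + s.
Here 1−s−f = 0.613 and s = 0.018.
u_1 = 0.021700 × 0.613 + 0.018 = 0.031302.
u_2 = 0.031302 × 0.613 + 0.018 = 0.037188.

Unemployment rate after two quarters ≈ 3.72%.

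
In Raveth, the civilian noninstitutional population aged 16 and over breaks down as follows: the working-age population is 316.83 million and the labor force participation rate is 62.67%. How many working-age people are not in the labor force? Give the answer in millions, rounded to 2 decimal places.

Share not in the labor force = 1 − 0.6267 = 0.3733.
Not in labor force = 0.3733 × 316.83 ≈ 118.27 million.

About 118.27 million are not in the labor force.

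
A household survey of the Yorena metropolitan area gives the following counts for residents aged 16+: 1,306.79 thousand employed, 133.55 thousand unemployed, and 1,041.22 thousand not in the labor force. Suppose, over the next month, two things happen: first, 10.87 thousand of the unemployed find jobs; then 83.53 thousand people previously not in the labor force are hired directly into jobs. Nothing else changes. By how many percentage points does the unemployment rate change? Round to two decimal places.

Initially, labor force = 1,306.79 + 133.55 = 1,440.34 thousand, so u = 133.55/1,440.34 = 9.27%.
After the first change, unemployed falls and employed rises by 10.87; labor force unchanged → E = 1,317.66, U = 122.68, labor force = 1,440.34 thousand.
After the second change, employed and labor force both rise by 83.53; unemployed unchanged → E = 1,401.19, U = 122.68, labor force = 1,523.87 thousand.
New unemployment rate = 122.68 / 1,523.87 = 8.05%.
Change = 8.05% − 9.27% = −1.22 percentage points.

The unemployment rate changes by −1.22 percentage points.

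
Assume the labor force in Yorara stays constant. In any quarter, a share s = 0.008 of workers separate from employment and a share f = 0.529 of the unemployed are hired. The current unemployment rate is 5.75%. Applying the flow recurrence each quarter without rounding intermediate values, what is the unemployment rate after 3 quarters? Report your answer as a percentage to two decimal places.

With a fixed labor force, u_{t+1} = u_t + s·(1−u_t) − f·u_t = u_t·(1−s−f) + s.
Here 1−s−f = 0.463 and s = 0.008.
u_1 = 0.057500 × 0.463 + 0.008 = 0.034623.
u_2 = 0.034623 × 0.463 + 0.008 = 0.024030.
u_3 = 0.024030 × 0.463 + 0.008 = 0.019126.

Unemployment rate after three quarters ≈ 1.91%.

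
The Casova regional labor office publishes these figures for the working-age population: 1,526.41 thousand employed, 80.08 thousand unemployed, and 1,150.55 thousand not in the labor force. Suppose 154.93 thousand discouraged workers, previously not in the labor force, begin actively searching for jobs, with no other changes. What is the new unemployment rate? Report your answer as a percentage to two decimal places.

New unemployment rate ≈ 13.34%.

Initially, labor force = 1,526.41 + 80.08 = 1,606.49 thousand, so u = 80.08/1,606.49 = 4.98%.
After the change, unemployed and labor force both rise by 154.93 → E = 1,526.41, U = 235.01, labor force = 1,761.42 thousand.
New unemployment rate = 235.01 / 1,761.42 = 13.34%.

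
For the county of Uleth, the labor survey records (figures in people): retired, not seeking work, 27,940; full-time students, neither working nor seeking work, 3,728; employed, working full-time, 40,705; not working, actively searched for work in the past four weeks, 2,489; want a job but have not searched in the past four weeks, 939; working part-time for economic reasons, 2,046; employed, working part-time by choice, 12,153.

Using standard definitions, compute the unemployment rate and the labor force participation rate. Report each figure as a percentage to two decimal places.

Employed = 40,705 + 2,046 + 12,153 = 54,904 (anyone who worked, including part-time for economic reasons, counts as employed).
Unemployed = 2,489.
Labor force = 54,904 + 2,489 = 57,393.
Not in labor force = 27,940 + 3,728 + 939 = 32,607 (those not working and not actively searching are outside the labor force — including those who want a job but have given up searching).
Civilian working-age population = 57,393 + 32,607 = 90,000.
Unemployment rate = 2,489 / 57,393 = 4.34%.
Labor force participation rate = 57,393 / 90,000 = 63.77%.

Unemployment rate ≈ 4.34%; labor force participation rate ≈ 63.77%.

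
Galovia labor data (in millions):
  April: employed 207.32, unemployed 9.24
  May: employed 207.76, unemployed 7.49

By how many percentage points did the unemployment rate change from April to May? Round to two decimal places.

The unemployment rate changed by −0.79 percentage points.

April: labor force = 207.32 + 9.24 = 216.56; u = 9.24/216.56 = 4.27%.
May: labor force = 207.76 + 7.49 = 215.25; u = 7.49/215.25 = 3.48%.
Change = 3.48% − 4.27% = −0.79 pp.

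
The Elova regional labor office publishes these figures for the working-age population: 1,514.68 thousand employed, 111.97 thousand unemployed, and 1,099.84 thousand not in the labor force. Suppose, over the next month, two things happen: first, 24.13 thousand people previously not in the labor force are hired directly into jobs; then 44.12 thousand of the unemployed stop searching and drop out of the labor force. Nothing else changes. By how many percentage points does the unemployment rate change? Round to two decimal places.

The unemployment rate changes by −2.66 percentage points.

Initially, labor force = 1,514.68 + 111.97 = 1,626.65 thousand, so u = 111.97/1,626.65 = 6.88%.
After the first change, employed and labor force both rise by 24.13; unemployed unchanged → E = 1,538.81, U = 111.97, labor force = 1,650.78 thousand.
After the second change, unemployed and labor force both fall by 44.12 → E = 1,538.81, U = 67.85, labor force = 1,606.66 thousand.
New unemployment rate = 67.85 / 1,606.66 = 4.22%.
Change = 4.22% − 6.88% = −2.66 percentage points.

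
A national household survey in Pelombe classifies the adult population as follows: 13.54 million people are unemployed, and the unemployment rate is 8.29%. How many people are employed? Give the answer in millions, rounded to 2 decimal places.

Labor force = U / u = 13.54 / 0.0829 ≈ 163.33 million.
Employed = labor force − unemployed = 163.33 − 13.54 = 149.79 million.

About 149.79 million are employed.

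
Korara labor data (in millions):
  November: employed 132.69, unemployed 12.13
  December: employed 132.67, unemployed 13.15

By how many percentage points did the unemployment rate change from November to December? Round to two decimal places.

November: labor force = 132.69 + 12.13 = 144.82; u = 12.13/144.82 = 8.38%.
December: labor force = 132.67 + 13.15 = 145.82; u = 13.15/145.82 = 9.02%.
Change = 9.02% − 8.38% = +0.64 pp.

The unemployment rate changed by +0.64 percentage points.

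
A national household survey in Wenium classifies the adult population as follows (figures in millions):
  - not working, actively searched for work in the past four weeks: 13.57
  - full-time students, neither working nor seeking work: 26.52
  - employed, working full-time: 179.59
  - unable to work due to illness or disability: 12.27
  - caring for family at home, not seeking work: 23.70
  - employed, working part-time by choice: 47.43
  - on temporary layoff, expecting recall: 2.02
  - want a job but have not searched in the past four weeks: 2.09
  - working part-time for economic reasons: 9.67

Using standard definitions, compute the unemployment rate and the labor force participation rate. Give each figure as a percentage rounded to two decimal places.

Employed = 179.59 + 47.43 + 9.67 = 236.69 million (anyone who worked, including part-time for economic reasons, counts as employed).
Unemployed = 13.57 + 2.02 = 15.59 million (jobless and actively searching, or on temporary layoff).
Labor force = 236.69 + 15.59 = 252.28 million.
Not in labor force = 26.52 + 12.27 + 23.70 + 2.09 = 64.58 million (those not working and not actively searching are outside the labor force — including those who want a job but have given up searching).
Civilian working-age population = 252.28 + 64.58 = 316.86 million.
Unemployment rate = 15.59 / 252.28 = 6.18%.
Labor force participation rate = 252.28 / 316.86 = 79.62%.

Unemployment rate ≈ 6.18%; labor force participation rate ≈ 79.62%.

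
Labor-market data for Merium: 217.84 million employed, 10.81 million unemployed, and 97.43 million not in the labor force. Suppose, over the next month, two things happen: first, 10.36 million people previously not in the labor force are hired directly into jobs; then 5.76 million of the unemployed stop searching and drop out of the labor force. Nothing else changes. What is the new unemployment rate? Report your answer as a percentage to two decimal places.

New unemployment rate ≈ 2.17%.

Initially, labor force = 217.84 + 10.81 = 228.65 million, so u = 10.81/228.65 = 4.73%.
After the first change, employed and labor force both rise by 10.36; unemployed unchanged → E = 228.20, U = 10.81, labor force = 239.01 million.
After the second change, unemployed and labor force both fall by 5.76 → E = 228.20, U = 5.05, labor force = 233.25 million.
New unemployment rate = 5.05 / 233.25 = 2.17%.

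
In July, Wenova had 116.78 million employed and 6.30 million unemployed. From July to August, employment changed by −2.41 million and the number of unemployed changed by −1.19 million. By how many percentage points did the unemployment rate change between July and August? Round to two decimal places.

The unemployment rate changed by −0.84 percentage points.

July: labor force = 116.78 + 6.30 = 123.08; u = 6.30/123.08 = 5.12%.
August: labor force = 114.37 + 5.11 = 119.48; u = 5.11/119.48 = 4.28%.
Change = 4.28% − 5.12% = −0.84 pp.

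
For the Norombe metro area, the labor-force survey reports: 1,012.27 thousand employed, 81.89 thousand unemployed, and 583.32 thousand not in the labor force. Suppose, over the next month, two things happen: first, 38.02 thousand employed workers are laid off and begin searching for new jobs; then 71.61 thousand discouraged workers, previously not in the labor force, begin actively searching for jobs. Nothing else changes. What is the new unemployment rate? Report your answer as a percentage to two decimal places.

New unemployment rate ≈ 16.43%.

Initially, labor force = 1,012.27 + 81.89 = 1,094.16 thousand, so u = 81.89/1,094.16 = 7.48%.
After the first change, employed falls and unemployed rises by 38.02; labor force unchanged → E = 974.25, U = 119.91, labor force = 1,094.16 thousand.
After the second change, unemployed and labor force both rise by 71.61 → E = 974.25, U = 191.52, labor force = 1,165.77 thousand.
New unemployment rate = 191.52 / 1,165.77 = 16.43%.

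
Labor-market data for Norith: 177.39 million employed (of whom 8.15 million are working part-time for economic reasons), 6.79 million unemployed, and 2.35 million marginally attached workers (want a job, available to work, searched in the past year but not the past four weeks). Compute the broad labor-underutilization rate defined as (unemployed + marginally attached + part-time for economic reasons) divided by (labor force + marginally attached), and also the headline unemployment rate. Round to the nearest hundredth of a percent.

Labor force = 177.39 + 6.79 = 184.18 million.
Numerator = 6.79 + 2.35 + 8.15 = 17.29 million.
Denominator = 184.18 + 2.35 = 186.53 million.
Broad rate = 17.29 / 186.53 = 9.27%.
Headline unemployment rate = 6.79 / 184.18 = 3.69%.

Broad underutilization rate ≈ 9.27%; headline unemployment rate ≈ 3.69%.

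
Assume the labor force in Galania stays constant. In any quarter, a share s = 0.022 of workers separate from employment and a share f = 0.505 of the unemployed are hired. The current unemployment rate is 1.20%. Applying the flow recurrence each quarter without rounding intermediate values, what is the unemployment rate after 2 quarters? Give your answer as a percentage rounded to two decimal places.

With a fixed labor force, u_{t+1} = u_t + s·(1−u_t) − f·u_t = u_t·(1−s−f) + s.
Here 1−s−f = 0.473 and s = 0.022.
u_1 = 0.012000 × 0.473 + 0.022 = 0.027676.
u_2 = 0.027676 × 0.473 + 0.022 = 0.035091.

Unemployment rate after two quarters ≈ 3.51%.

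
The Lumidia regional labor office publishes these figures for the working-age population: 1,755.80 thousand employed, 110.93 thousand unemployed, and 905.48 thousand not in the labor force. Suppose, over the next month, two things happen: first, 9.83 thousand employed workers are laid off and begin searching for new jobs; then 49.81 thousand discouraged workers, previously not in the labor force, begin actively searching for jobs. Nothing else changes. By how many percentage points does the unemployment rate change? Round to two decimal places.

Initially, labor force = 1,755.80 + 110.93 = 1,866.73 thousand, so u = 110.93/1,866.73 = 5.94%.
After the first change, employed falls and unemployed rises by 9.83; labor force unchanged → E = 1,745.97, U = 120.76, labor force = 1,866.73 thousand.
After the second change, unemployed and labor force both rise by 49.81 → E = 1,745.97, U = 170.57, labor force = 1,916.54 thousand.
New unemployment rate = 170.57 / 1,916.54 = 8.90%.
Change = 8.90% − 5.94% = +2.96 percentage points.

The unemployment rate changes by +2.96 percentage points.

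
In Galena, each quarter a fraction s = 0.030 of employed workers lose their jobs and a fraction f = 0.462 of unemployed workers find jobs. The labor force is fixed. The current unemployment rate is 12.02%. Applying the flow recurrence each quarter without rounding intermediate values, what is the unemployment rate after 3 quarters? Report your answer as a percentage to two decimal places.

With a fixed labor force, u_{t+1} = u_t + s·(1−u_t) − f·u_t = u_t·(1−s−f) + s.
Here 1−s−f = 0.508 and s = 0.030.
u_1 = 0.120200 × 0.508 + 0.030 = 0.091062.
u_2 = 0.091062 × 0.508 + 0.030 = 0.076259.
u_3 = 0.076259 × 0.508 + 0.030 = 0.068740.

Unemployment rate after three quarters ≈ 6.87%.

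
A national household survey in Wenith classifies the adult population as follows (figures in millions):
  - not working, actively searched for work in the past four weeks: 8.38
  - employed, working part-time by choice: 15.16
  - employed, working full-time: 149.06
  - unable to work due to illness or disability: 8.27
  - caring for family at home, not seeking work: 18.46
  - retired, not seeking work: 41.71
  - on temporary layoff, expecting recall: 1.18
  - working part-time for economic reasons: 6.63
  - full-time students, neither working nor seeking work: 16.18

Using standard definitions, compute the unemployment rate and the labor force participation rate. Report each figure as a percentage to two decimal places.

Unemployment rate ≈ 5.30%; labor force participation rate ≈ 68.07%.

Employed = 15.16 + 149.06 + 6.63 = 170.85 million (anyone who worked, including part-time for economic reasons, counts as employed).
Unemployed = 8.38 + 1.18 = 9.56 million (jobless and actively searching, or on temporary layoff).
Labor force = 170.85 + 9.56 = 180.41 million.
Not in labor force = 8.27 + 18.46 + 41.71 + 16.18 = 84.62 million (those not working and not actively searching are outside the labor force).
Civilian working-age population = 180.41 + 84.62 = 265.03 million.
Unemployment rate = 9.56 / 180.41 = 5.30%.
Labor force participation rate = 180.41 / 265.03 = 68.07%.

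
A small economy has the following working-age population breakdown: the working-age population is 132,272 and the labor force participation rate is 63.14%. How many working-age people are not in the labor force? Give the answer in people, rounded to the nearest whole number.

Share not in the labor force = 1 − 0.6314 = 0.3686.
Not in labor force = 0.3686 × 132,272 ≈ 48,755.

About 48,755 are not in the labor force.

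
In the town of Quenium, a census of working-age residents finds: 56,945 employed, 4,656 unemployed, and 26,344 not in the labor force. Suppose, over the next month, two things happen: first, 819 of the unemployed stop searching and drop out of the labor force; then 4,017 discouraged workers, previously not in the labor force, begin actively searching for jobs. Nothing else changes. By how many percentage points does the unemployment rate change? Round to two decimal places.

Initially, labor force = 56,945 + 4,656 = 61,601, so u = 4,656/61,601 = 7.56%.
After the first change, unemployed and labor force both fall by 819 → E = 56,945, U = 3,837, labor force = 60,782.
After the second change, unemployed and labor force both rise by 4,017 → E = 56,945, U = 7,854, labor force = 64,799.
New unemployment rate = 7,854 / 64,799 = 12.12%.
Change = 12.12% − 7.56% = +4.56 percentage points.

The unemployment rate changes by +4.56 percentage points.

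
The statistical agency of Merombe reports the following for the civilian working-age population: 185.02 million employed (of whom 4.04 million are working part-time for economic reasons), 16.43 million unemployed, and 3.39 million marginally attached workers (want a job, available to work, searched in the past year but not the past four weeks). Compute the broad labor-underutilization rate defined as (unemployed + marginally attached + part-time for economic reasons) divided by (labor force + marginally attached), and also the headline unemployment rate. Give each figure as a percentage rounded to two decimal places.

Broad underutilization rate ≈ 11.65%; headline unemployment rate ≈ 8.16%.

Labor force = 185.02 + 16.43 = 201.45 million.
Numerator = 16.43 + 3.39 + 4.04 = 23.86 million.
Denominator = 201.45 + 3.39 = 204.84 million.
Broad rate = 23.86 / 204.84 = 11.65%.
Headline unemployment rate = 16.43 / 201.45 = 8.16%.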